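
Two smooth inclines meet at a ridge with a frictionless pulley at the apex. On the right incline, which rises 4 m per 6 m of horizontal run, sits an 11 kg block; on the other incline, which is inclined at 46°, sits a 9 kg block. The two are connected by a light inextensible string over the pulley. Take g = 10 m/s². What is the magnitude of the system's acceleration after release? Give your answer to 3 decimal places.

Resolve each weight along its own incline: the 11 kg mass has component 11 × 10 × sin 33.69° = 61.017 N down its slope, and the 9 kg mass has 9 × 10 × sin 46° = 64.741 N down its slope.
The 9 kg side's 64.741 N exceeds the other side's 61.017 N, so that mass slides down and the 11 kg mass slides up. Taking that direction as positive, Newton's second law for the whole system gives 64.741 − 61.017 = (11 + 9) a, so a = 3.724 / 20 = 0.1862 m/s².

0.186 m/s²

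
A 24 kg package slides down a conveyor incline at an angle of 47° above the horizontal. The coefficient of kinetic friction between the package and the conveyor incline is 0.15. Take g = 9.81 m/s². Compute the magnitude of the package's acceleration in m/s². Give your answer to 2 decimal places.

6.17 m/s²

Resolving the weight along the incline: the component pulling the package down the slope is mg sin 47° = 24 × 9.81 × 0.7314 = 172.201 N, and the normal force is N = mg cos 47° = 24 × 9.81 × 0.6820 = 160.570 N.
Kinetic friction acts up the slope with magnitude f = μN = 0.15 × 160.570 = 24.085 N.
Net force along the incline is 172.201 − 24.085 = 148.116 N, so a = 148.116 / 24 = 6.1715 m/s².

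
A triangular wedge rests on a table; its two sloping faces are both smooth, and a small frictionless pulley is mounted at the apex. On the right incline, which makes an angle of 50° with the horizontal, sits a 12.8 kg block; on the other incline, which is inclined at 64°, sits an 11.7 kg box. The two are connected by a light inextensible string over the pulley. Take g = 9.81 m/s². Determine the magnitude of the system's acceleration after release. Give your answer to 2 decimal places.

Resolve each weight along its own incline: the 12.8 kg mass has component 12.8 × 9.81 × sin 50° = 96.191 N down its slope, and the 11.7 kg mass has 11.7 × 9.81 × sin 64° = 103.161 N down its slope.
The 11.7 kg side's 103.161 N exceeds the other side's 96.191 N, so that mass slides down and the 12.8 kg mass slides up. Taking that direction as positive, Newton's second law for the whole system gives 103.161 − 96.191 = (12.8 + 11.7) a, so a = 6.970 / 24.5 = 0.2845 m/s².

0.28 m/s²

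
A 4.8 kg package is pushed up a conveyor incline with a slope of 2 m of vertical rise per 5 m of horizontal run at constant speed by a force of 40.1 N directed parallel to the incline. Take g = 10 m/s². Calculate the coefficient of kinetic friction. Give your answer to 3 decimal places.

At constant speed ΣF = 0 along the incline. The applied 40.1 N acts up the slope; the weight component mg sin 21.80° = 17.827 N and kinetic friction μN both act down the slope.
So 40.1 = 17.827 + μ × 44.567, giving μ = (40.1 − 17.827) / 44.567 = 0.4998.

0.500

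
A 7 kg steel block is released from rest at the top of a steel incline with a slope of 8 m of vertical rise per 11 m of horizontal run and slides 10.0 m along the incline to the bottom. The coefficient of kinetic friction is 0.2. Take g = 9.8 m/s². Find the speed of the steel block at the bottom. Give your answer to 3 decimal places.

The weight component along the incline is mg sin 36.03° = 40.349 N and the normal force is N = mg cos 36.03° = 55.479 N.
Friction up the slope is f = μN = 0.2 × 55.479 = 11.096 N, so the net downslope force is 40.349 − 11.096 = 29.253 N and a = 29.253 / 7 = 4.1790 m/s².
Starting from rest over a distance of 10.0 m, v² = 2aL = 2 × 4.1790 × 10.0 = 83.5800, so v = 9.1422 m/s.

9.142 m/s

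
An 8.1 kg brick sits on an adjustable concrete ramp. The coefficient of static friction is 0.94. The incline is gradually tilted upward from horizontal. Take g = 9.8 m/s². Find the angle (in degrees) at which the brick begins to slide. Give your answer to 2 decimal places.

At the threshold of sliding, static friction is at its maximum μ_s N and exactly balances the weight component along the incline: mg sin θ = μ_s mg cos θ.
Hence tan θ = μ_s = 0.94, so θ = arctan(0.94) = 43.2285°.

43.23°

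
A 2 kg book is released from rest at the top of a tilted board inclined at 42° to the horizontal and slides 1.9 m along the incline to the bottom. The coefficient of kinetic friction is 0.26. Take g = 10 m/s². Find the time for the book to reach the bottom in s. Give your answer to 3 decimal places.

0.894 s

The weight component along the incline is mg sin 42° = 13.383 N and the normal force is N = mg cos 42° = 14.863 N.
Friction up the slope is f = μN = 0.26 × 14.863 = 3.864 N, so the net downslope force is 13.383 − 3.864 = 9.519 N and a = 9.519 / 2 = 4.7595 m/s².
Starting from rest, L = ½at², so t = √(2L/a) = √(2 × 1.9 / 4.7595) = 0.8935 s.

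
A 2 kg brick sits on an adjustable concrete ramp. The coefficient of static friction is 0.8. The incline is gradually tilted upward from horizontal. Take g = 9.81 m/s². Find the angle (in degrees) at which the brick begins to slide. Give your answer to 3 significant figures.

38.7°

At the threshold of sliding, static friction is at its maximum μ_s N and exactly balances the weight component along the incline: mg sin θ = μ_s mg cos θ.
Hence tan θ = μ_s = 0.8, so θ = arctan(0.8) = 38.6598°.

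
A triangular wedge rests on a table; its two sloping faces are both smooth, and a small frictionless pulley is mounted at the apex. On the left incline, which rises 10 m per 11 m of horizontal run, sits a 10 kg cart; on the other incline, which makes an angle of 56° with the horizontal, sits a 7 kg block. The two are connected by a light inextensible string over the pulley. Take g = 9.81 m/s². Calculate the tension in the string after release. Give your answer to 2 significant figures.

61 N

Resolve each weight along its own incline: the 10 kg mass has component 10 × 9.81 × sin 42.27° = 65.989 N down its slope, and the 7 kg mass has 7 × 9.81 × sin 56° = 56.930 N down its slope.
The 10 kg side's 65.989 N exceeds the other side's 56.930 N, so that mass slides down and the 7 kg mass slides up. Taking that direction as positive, Newton's second law for the whole system gives 65.989 − 56.930 = (10 + 7) a, so a = 9.059 / 17 = 0.5329 m/s².
For the 7 kg mass (up-slope positive): T − 56.930 = 7 × 0.5329, so T = 60.660 N.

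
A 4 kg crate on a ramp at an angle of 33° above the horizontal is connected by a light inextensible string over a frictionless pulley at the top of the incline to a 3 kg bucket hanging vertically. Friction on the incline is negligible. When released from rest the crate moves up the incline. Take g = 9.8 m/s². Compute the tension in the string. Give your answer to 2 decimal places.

25.95 N

For the crate on the incline: the weight component along the slope is m₁g sin 33° = 4 × 9.8 × 0.5446 = 21.348 N and the normal force is N = m₁g cos 33° = 32.876 N.
Newton's second law for the crate (up-slope positive): T − 21.348 = 4 a. For the hanging bucket (downward positive): 3 × 9.8 − T = 3 a.
Adding the two equations eliminates T: 8.052 = 7 a, so a = 1.1503 m/s².
Then from the hanging bucket's equation, T = 3 × (9.8 − 1.1503) = 25.949 N.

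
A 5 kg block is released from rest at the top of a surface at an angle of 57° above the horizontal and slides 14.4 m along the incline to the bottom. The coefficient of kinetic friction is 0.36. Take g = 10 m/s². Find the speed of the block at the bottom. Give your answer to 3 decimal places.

The weight component along the incline is mg sin 57° = 41.934 N and the normal force is N = mg cos 57° = 27.232 N.
Friction up the slope is f = μN = 0.36 × 27.232 = 9.804 N, so the net downslope force is 41.934 − 9.804 = 32.130 N and a = 32.130 / 5 = 6.4260 m/s².
Starting from rest over a distance of 14.4 m, v² = 2aL = 2 × 6.4260 × 14.4 = 185.0688, so v = 13.6040 m/s.

13.604 m/s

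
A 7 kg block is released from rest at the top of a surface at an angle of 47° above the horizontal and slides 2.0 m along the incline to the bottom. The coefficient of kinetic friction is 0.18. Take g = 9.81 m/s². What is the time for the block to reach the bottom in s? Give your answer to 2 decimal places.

The weight component along the incline is mg sin 47° = 50.222 N and the normal force is N = mg cos 47° = 46.833 N.
Friction up the slope is f = μN = 0.18 × 46.833 = 8.430 N, so the net downslope force is 50.222 − 8.430 = 41.792 N and a = 41.792 / 7 = 5.9703 m/s².
Starting from rest, L = ½at², so t = √(2L/a) = √(2 × 2.0 / 5.9703) = 0.8185 s.

0.82 s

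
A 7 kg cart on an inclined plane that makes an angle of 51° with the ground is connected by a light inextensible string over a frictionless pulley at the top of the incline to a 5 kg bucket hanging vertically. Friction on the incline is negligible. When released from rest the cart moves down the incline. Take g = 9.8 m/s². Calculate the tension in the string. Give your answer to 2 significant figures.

For the cart on the incline: the weight component along the slope is m₁g sin 51° = 7 × 9.8 × 0.7771 = 53.309 N and the normal force is N = m₁g cos 51° = 43.171 N.
Newton's second law for the cart (down-slope positive): 53.309 − T = 7 a. For the hanging bucket (upward positive): T − 5 × 9.8 = 5 a.
Adding the two equations eliminates T: 4.309 = 12 a, so a = 0.3591 m/s².
Then from the hanging bucket's equation, T = 5 × (9.8 + 0.3591) = 50.796 N.

51 N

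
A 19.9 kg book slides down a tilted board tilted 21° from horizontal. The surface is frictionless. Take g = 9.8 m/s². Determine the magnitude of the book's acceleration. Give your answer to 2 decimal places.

Resolving the weight along the incline: the component pulling the book down the slope is mg sin 21° = 19.9 × 9.8 × 0.3584 = 69.895 N, and the normal force is N = mg cos 21° = 19.9 × 9.8 × 0.9336 = 182.071 N.
With no friction the net force along the incline is 69.895 N, so a = g sin 21° = 69.895 / 19.9 = 3.5123 m/s².

3.51 m/s²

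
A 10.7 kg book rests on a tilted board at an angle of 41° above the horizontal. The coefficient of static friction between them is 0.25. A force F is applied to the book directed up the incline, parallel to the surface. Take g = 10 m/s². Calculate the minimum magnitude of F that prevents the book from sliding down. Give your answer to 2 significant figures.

The normal force is N = mg cos 41° = 80.754 N. With F at its minimum the book is on the verge of sliding down, so static friction is at its maximum μ_s N = 0.25 × 80.754 = 20.189 N and acts up the slope.
Equilibrium along the incline: F + μ_s N = mg sin 41°, so F = 70.198 − 20.189 = 50.009 N.

50 N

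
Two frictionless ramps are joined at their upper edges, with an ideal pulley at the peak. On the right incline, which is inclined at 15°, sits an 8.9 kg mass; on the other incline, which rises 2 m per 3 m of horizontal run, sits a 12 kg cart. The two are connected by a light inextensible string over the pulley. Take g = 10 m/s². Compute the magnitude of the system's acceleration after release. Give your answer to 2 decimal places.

Resolve each weight along its own incline: the 8.9 kg mass has component 8.9 × 10 × sin 15° = 23.035 N down its slope, and the 12 kg mass has 12 × 10 × sin 33.69° = 66.564 N down its slope.
The 12 kg side's 66.564 N exceeds the other side's 23.035 N, so that mass slides down and the 8.9 kg mass slides up. Taking that direction as positive, Newton's second law for the whole system gives 66.564 − 23.035 = (8.9 + 12) a, so a = 43.529 / 20.9 = 2.0827 m/s².

2.08 m/s²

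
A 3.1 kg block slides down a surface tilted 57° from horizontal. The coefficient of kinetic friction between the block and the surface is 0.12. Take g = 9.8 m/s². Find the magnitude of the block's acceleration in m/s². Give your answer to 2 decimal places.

7.58 m/s²

Resolving the weight along the incline: the component pulling the block down the slope is mg sin 57° = 3.1 × 9.8 × 0.8387 = 25.480 N, and the normal force is N = mg cos 57° = 3.1 × 9.8 × 0.5446 = 16.545 N.
Kinetic friction acts up the slope with magnitude f = μN = 0.12 × 16.545 = 1.985 N.
Net force along the incline is 25.480 − 1.985 = 23.495 N, so a = 23.495 / 3.1 = 7.5790 m/s².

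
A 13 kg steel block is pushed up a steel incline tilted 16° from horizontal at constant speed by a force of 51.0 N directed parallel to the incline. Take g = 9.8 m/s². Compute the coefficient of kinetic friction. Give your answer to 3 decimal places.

0.130

At constant speed ΣF = 0 along the incline. The applied 51.0 N acts up the slope; the weight component mg sin 16° = 35.116 N and kinetic friction μN both act down the slope.
So 51.0 = 35.116 + μ × 122.465, giving μ = (51.0 − 35.116) / 122.465 = 0.1297.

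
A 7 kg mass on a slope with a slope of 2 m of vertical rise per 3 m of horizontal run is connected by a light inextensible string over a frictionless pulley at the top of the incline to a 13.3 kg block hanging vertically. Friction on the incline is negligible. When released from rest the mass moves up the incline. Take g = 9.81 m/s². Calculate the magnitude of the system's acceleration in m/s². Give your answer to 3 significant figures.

4.55 m/s²

For the mass on the incline: the weight component along the slope is m₁g sin 33.69° = 7 × 9.81 × 0.5547 = 38.091 N and the normal force is N = m₁g cos 33.69° = 57.137 N.
Newton's second law for the mass (up-slope positive): T − 38.091 = 7 a. For the hanging block (downward positive): 13.3 × 9.81 − T = 13.3 a.
Adding the two equations eliminates T: 92.382 = 20.3 a, so a = 4.5508 m/s².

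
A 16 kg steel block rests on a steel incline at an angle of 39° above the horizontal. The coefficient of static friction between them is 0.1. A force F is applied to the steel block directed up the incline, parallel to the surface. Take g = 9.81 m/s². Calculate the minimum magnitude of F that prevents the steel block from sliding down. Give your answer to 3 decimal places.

86.580 N

The normal force is N = mg cos 39° = 121.981 N. With F at its minimum the steel block is on the verge of sliding down, so static friction is at its maximum μ_s N = 0.1 × 121.981 = 12.198 N and acts up the slope.
Equilibrium along the incline: F + μ_s N = mg sin 39°, so F = 98.778 − 12.198 = 86.580 N.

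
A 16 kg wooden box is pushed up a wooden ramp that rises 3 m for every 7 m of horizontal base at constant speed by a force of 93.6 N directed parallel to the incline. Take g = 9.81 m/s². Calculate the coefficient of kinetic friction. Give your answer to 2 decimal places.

0.22

At constant speed ΣF = 0 along the incline. The applied 93.6 N acts up the slope; the weight component mg sin 23.20° = 61.830 N and kinetic friction μN both act down the slope.
So 93.6 = 61.830 + μ × 144.269, giving μ = (93.6 − 61.830) / 144.269 = 0.2202.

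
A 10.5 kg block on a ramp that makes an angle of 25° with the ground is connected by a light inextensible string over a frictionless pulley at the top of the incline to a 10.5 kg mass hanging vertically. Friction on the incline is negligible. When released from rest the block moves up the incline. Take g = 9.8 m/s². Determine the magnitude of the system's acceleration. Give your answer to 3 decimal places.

For the block on the incline: the weight component along the slope is m₁g sin 25° = 10.5 × 9.8 × 0.4226 = 43.486 N and the normal force is N = m₁g cos 25° = 93.259 N.
Newton's second law for the block (up-slope positive): T − 43.486 = 10.5 a. For the hanging mass (downward positive): 10.5 × 9.8 − T = 10.5 a.
Adding the two equations eliminates T: 59.414 = 21 a, so a = 2.8292 m/s².

2.829 m/s²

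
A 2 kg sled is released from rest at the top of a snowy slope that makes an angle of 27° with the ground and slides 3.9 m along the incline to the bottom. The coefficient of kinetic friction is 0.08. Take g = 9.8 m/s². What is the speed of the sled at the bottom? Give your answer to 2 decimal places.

5.41 m/s

The weight component along the incline is mg sin 27° = 8.898 N and the normal force is N = mg cos 27° = 17.464 N.
Friction up the slope is f = μN = 0.08 × 17.464 = 1.397 N, so the net downslope force is 8.898 − 1.397 = 7.501 N and a = 7.501 / 2 = 3.7505 m/s².
Starting from rest over a distance of 3.9 m, v² = 2aL = 2 × 3.7505 × 3.9 = 29.2539, so v = 5.4087 m/s.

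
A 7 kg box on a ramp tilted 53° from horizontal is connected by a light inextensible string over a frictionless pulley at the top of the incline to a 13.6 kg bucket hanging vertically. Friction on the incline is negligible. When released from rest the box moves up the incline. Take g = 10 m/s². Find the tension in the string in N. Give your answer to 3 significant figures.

83.1 N

For the box on the incline: the weight component along the slope is m₁g sin 53° = 7 × 10 × 0.7986 = 55.902 N and the normal force is N = m₁g cos 53° = 42.127 N.
Newton's second law for the box (up-slope positive): T − 55.902 = 7 a. For the hanging bucket (downward positive): 13.6 × 10 − T = 13.6 a.
Adding the two equations eliminates T: 80.098 = 20.6 a, so a = 3.8883 m/s².
Then from the hanging bucket's equation, T = 13.6 × (10 − 3.8883) = 83.119 N.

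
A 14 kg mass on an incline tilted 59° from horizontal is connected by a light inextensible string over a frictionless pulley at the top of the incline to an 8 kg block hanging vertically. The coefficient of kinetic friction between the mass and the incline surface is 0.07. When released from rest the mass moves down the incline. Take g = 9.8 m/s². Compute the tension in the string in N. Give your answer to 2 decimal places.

90.86 N

For the mass on the incline: the weight component along the slope is m₁g sin 59° = 14 × 9.8 × 0.8572 = 117.608 N and the normal force is N = m₁g cos 59° = 70.663 N.
Kinetic friction opposes the mass's motion down the incline: f = μN = 0.07 × 70.663 = 4.946 N acting up the slope.
Newton's second law for the mass (down-slope positive): 117.608 − 4.946 − T = 14 a. For the hanging block (upward positive): T − 8 × 9.8 = 8 a.
Adding the two equations eliminates T: 34.262 = 22 a, so a = 1.5574 m/s².
Then from the hanging block's equation, T = 8 × (9.8 + 1.5574) = 90.859 N.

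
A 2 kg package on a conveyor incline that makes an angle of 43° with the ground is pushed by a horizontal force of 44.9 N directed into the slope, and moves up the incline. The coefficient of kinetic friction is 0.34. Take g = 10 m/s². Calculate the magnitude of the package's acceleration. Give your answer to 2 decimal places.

1.91 m/s²

The horizontal push has components F cos 43° = 44.9 × 0.7314 = 32.840 N up the incline and F sin 43° = 44.9 × 0.6820 = 30.622 N pressing into the surface.
The normal force is therefore N = mg cos 43° + F sin 43° = 14.628 + 30.622 = 45.250 N, and kinetic friction down the slope is μN = 0.34 × 45.250 = 15.385 N.
Along the incline: F cos 43° − mg sin 43° − μN = ma, so 32.840 − 13.640 − 15.385 = 2 a, giving a = 1.9075 m/s².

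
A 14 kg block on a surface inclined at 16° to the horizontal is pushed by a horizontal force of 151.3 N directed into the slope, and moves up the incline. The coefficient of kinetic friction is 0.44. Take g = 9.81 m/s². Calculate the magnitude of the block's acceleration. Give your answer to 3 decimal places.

The horizontal push has components F cos 16° = 151.3 × 0.9613 = 145.445 N up the incline and F sin 16° = 151.3 × 0.2756 = 41.698 N pressing into the surface.
The normal force is therefore N = mg cos 16° + F sin 16° = 132.025 + 41.698 = 173.723 N, and kinetic friction down the slope is μN = 0.44 × 173.723 = 76.438 N.
Along the incline: F cos 16° − mg sin 16° − μN = ma, so 145.445 − 37.851 − 76.438 = 14 a, giving a = 2.2254 m/s².

2.225 m/s²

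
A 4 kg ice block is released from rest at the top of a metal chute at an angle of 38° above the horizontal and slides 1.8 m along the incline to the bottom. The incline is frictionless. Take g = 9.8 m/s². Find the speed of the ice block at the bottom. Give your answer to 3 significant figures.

The weight component along the incline is mg sin 38° = 24.134 N and the normal force is N = mg cos 38° = 30.890 N.
With no friction, a = g sin 38° = 6.0335 m/s².
Starting from rest over a distance of 1.8 m, v² = 2aL = 2 × 6.0335 × 1.8 = 21.7206, so v = 4.6605 m/s.

4.66 m/s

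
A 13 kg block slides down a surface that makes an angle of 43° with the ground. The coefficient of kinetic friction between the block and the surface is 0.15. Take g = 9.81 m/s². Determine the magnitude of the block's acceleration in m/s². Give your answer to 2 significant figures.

5.6 m/s²

Resolving the weight along the incline: the component pulling the block down the slope is mg sin 43° = 13 × 9.81 × 0.6820 = 86.975 N, and the normal force is N = mg cos 43° = 13 × 9.81 × 0.7314 = 93.275 N.
Kinetic friction acts up the slope with magnitude f = μN = 0.15 × 93.275 = 13.991 N.
Net force along the incline is 86.975 − 13.991 = 72.984 N, so a = 72.984 / 13 = 5.6142 m/s².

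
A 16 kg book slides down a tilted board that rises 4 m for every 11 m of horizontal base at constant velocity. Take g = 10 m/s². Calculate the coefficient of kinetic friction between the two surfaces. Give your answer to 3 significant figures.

At constant velocity the net force along the incline is zero: mg sin 19.98° = μ mg cos 19.98°.
So μ = tan 19.98° = 0.3417 / 0.9398 = 0.3636.

0.364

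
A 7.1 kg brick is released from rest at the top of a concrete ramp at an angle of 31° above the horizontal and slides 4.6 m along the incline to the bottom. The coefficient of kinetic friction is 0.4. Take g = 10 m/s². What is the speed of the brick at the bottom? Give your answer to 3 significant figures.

3.98 m/s

The weight component along the incline is mg sin 31° = 36.568 N and the normal force is N = mg cos 31° = 60.859 N.
Friction up the slope is f = μN = 0.4 × 60.859 = 24.344 N, so the net downslope force is 36.568 − 24.344 = 12.224 N and a = 12.224 / 7.1 = 1.7217 m/s².
Starting from rest over a distance of 4.6 m, v² = 2aL = 2 × 1.7217 × 4.6 = 15.8396, so v = 3.9799 m/s.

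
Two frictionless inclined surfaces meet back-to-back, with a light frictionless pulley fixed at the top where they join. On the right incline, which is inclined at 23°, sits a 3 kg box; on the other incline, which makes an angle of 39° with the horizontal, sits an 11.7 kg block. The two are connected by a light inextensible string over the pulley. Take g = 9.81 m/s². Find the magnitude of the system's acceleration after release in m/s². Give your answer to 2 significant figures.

Resolve each weight along its own incline: the 3 kg mass has component 3 × 9.81 × sin 23° = 11.499 N down its slope, and the 11.7 kg mass has 11.7 × 9.81 × sin 39° = 72.232 N down its slope.
The 11.7 kg side's 72.232 N exceeds the other side's 11.499 N, so that mass slides down and the 3 kg mass slides up. Taking that direction as positive, Newton's second law for the whole system gives 72.232 − 11.499 = (3 + 11.7) a, so a = 60.733 / 14.7 = 4.1315 m/s².

4.1 m/s²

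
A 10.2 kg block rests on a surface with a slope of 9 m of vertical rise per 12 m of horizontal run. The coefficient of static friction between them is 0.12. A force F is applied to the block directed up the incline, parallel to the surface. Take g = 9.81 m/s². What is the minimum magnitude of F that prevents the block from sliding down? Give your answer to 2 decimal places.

50.43 N

The normal force is N = mg cos 36.87° = 80.050 N. With F at its minimum the block is on the verge of sliding down, so static friction is at its maximum μ_s N = 0.12 × 80.050 = 9.606 N and acts up the slope.
Equilibrium along the incline: F + μ_s N = mg sin 36.87°, so F = 60.037 − 9.606 = 50.431 N.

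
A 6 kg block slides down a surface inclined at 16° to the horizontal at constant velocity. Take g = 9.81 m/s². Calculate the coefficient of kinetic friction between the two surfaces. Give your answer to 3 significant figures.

0.287

At constant velocity the net force along the incline is zero: mg sin 16° = μ mg cos 16°.
So μ = tan 16° = 0.2756 / 0.9613 = 0.2867.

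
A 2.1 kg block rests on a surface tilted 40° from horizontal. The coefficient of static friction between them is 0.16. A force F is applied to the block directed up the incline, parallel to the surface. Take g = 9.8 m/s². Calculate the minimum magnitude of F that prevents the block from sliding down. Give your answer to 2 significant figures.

11 N

The normal force is N = mg cos 40° = 15.765 N. With F at its minimum the block is on the verge of sliding down, so static friction is at its maximum μ_s N = 0.16 × 15.765 = 2.522 N and acts up the slope.
Equilibrium along the incline: F + μ_s N = mg sin 40°, so F = 13.229 − 2.522 = 10.707 N.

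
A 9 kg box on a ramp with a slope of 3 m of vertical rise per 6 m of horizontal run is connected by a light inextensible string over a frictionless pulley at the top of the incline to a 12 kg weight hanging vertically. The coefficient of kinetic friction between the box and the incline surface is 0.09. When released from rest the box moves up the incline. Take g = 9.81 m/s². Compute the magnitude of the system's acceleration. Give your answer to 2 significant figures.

For the box on the incline: the weight component along the slope is m₁g sin 26.57° = 9 × 9.81 × 0.4472 = 39.483 N and the normal force is N = m₁g cos 26.57° = 78.969 N.
Kinetic friction opposes the box's motion up the incline: f = μN = 0.09 × 78.969 = 7.107 N acting down the slope.
Newton's second law for the box (up-slope positive): T − 39.483 − 7.107 = 9 a. For the hanging weight (downward positive): 12 × 9.81 − T = 12 a.
Adding the two equations eliminates T: 71.130 = 21 a, so a = 3.3871 m/s².

3.4 m/s²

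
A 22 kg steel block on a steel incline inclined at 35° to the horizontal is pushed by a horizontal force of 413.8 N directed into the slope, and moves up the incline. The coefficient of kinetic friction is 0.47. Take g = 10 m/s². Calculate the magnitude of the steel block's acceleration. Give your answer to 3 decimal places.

The horizontal push has components F cos 35° = 413.8 × 0.8192 = 338.985 N up the incline and F sin 35° = 413.8 × 0.5736 = 237.356 N pressing into the surface.
The normal force is therefore N = mg cos 35° + F sin 35° = 180.224 + 237.356 = 417.580 N, and kinetic friction down the slope is μN = 0.47 × 417.580 = 196.263 N.
Along the incline: F cos 35° − mg sin 35° − μN = ma, so 338.985 − 126.192 − 196.263 = 22 a, giving a = 0.7514 m/s².

0.751 m/s²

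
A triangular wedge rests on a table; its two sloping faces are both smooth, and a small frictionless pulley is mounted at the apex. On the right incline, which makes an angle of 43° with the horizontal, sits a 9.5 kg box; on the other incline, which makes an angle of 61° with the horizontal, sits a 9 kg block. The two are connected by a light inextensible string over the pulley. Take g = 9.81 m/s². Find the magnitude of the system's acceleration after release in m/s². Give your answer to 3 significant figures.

0.738 m/s²

Resolve each weight along its own incline: the 9.5 kg mass has component 9.5 × 9.81 × sin 43° = 63.559 N down its slope, and the 9 kg mass has 9 × 9.81 × sin 61° = 77.220 N down its slope.
The 9 kg side's 77.220 N exceeds the other side's 63.559 N, so that mass slides down and the 9.5 kg mass slides up. Taking that direction as positive, Newton's second law for the whole system gives 77.220 − 63.559 = (9.5 + 9) a, so a = 13.661 / 18.5 = 0.7384 m/s².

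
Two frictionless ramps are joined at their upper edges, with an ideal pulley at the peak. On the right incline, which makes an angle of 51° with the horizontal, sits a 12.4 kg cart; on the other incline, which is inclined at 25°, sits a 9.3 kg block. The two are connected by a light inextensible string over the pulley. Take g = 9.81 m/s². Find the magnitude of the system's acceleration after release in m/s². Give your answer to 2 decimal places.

Resolve each weight along its own incline: the 12.4 kg mass has component 12.4 × 9.81 × sin 51° = 94.535 N down its slope, and the 9.3 kg mass has 9.3 × 9.81 × sin 25° = 38.557 N down its slope.
The 12.4 kg side's 94.535 N exceeds the other side's 38.557 N, so that mass slides down and the 9.3 kg mass slides up. Taking that direction as positive, Newton's second law for the whole system gives 94.535 − 38.557 = (12.4 + 9.3) a, so a = 55.978 / 21.7 = 2.5796 m/s².

2.58 m/s²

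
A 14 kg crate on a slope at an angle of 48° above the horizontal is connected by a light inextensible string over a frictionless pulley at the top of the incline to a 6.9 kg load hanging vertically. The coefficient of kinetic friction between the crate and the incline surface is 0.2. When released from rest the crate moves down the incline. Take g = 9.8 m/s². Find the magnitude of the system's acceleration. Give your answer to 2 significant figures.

0.76 m/s²

For the crate on the incline: the weight component along the slope is m₁g sin 48° = 14 × 9.8 × 0.7431 = 101.953 N and the normal force is N = m₁g cos 48° = 91.805 N.
Kinetic friction opposes the crate's motion down the incline: f = μN = 0.2 × 91.805 = 18.361 N acting up the slope.
Newton's second law for the crate (down-slope positive): 101.953 − 18.361 − T = 14 a. For the hanging load (upward positive): T − 6.9 × 9.8 = 6.9 a.
Adding the two equations eliminates T: 15.972 = 20.9 a, so a = 0.7642 m/s².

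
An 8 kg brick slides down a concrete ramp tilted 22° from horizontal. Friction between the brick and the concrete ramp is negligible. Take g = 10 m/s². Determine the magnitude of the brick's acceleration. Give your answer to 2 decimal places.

Resolving the weight along the incline: the component pulling the brick down the slope is mg sin 22° = 8 × 10 × 0.3746 = 29.968 N, and the normal force is N = mg cos 22° = 8 × 10 × 0.9272 = 74.176 N.
With no friction the net force along the incline is 29.968 N, so a = g sin 22° = 29.968 / 8 = 3.7460 m/s².

3.75 m/s²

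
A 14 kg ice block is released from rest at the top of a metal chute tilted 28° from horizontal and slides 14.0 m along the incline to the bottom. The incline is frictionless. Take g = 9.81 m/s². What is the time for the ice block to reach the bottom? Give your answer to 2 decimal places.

The weight component along the incline is mg sin 28° = 64.477 N and the normal force is N = mg cos 28° = 121.264 N.
With no friction, a = g sin 28° = 4.6055 m/s².
Starting from rest, L = ½at², so t = √(2L/a) = √(2 × 14.0 / 4.6055) = 2.4657 s.

2.47 s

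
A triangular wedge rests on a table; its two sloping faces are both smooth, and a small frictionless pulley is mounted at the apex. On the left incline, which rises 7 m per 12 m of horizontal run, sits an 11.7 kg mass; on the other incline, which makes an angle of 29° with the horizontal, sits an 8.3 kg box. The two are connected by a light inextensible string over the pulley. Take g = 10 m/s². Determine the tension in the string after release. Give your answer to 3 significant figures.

Resolve each weight along its own incline: the 11.7 kg mass has component 11.7 × 10 × sin 30.26° = 58.953 N down its slope, and the 8.3 kg mass has 8.3 × 10 × sin 29° = 40.239 N down its slope.
The 11.7 kg side's 58.953 N exceeds the other side's 40.239 N, so that mass slides down and the 8.3 kg mass slides up. Taking that direction as positive, Newton's second law for the whole system gives 58.953 − 40.239 = (11.7 + 8.3) a, so a = 18.714 / 20 = 0.9357 m/s².
For the 8.3 kg mass (up-slope positive): T − 40.239 = 8.3 × 0.9357, so T = 48.005 N.

48.0 N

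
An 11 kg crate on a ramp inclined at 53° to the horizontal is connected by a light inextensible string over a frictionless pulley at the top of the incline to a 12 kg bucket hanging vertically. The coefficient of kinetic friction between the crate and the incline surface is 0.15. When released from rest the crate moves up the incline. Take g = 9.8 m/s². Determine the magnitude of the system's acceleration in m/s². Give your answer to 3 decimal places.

For the crate on the incline: the weight component along the slope is m₁g sin 53° = 11 × 9.8 × 0.7986 = 86.089 N and the normal force is N = m₁g cos 53° = 64.876 N.
Kinetic friction opposes the crate's motion up the incline: f = μN = 0.15 × 64.876 = 9.731 N acting down the slope.
Newton's second law for the crate (up-slope positive): T − 86.089 − 9.731 = 11 a. For the hanging bucket (downward positive): 12 × 9.8 − T = 12 a.
Adding the two equations eliminates T: 21.780 = 23 a, so a = 0.9470 m/s².

0.947 m/s²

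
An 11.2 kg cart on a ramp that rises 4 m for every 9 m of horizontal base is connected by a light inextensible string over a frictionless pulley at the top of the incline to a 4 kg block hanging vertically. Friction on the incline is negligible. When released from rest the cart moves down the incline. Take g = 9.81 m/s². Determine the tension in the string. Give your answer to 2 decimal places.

For the cart on the incline: the weight component along the slope is m₁g sin 23.96° = 11.2 × 9.81 × 0.4061 = 44.619 N and the normal force is N = m₁g cos 23.96° = 100.402 N.
Newton's second law for the cart (down-slope positive): 44.619 − T = 11.2 a. For the hanging block (upward positive): T − 4 × 9.81 = 4 a.
Adding the two equations eliminates T: 5.379 = 15.2 a, so a = 0.3539 m/s².
Then from the hanging block's equation, T = 4 × (9.81 + 0.3539) = 40.656 N.

40.66 N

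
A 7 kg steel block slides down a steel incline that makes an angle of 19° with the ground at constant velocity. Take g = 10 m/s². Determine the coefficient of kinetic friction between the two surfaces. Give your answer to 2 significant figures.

At constant velocity the net force along the incline is zero: mg sin 19° = μ mg cos 19°.
So μ = tan 19° = 0.3256 / 0.9455 = 0.3444.

0.34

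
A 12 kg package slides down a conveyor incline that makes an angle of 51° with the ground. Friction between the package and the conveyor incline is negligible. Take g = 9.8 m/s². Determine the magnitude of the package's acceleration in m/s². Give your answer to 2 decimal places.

7.62 m/s²

Resolving the weight along the incline: the component pulling the package down the slope is mg sin 51° = 12 × 9.8 × 0.7771 = 91.387 N, and the normal force is N = mg cos 51° = 12 × 9.8 × 0.6293 = 74.006 N.
With no friction the net force along the incline is 91.387 N, so a = g sin 51° = 91.387 / 12 = 7.6156 m/s².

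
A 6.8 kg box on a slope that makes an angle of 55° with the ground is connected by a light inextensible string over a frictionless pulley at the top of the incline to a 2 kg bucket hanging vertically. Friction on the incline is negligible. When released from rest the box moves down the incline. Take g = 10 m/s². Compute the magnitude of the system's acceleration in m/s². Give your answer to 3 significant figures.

4.06 m/s²

For the box on the incline: the weight component along the slope is m₁g sin 55° = 6.8 × 10 × 0.8192 = 55.706 N and the normal force is N = m₁g cos 55° = 39.003 N.
Newton's second law for the box (down-slope positive): 55.706 − T = 6.8 a. For the hanging bucket (upward positive): T − 2 × 10 = 2 a.
Adding the two equations eliminates T: 35.706 = 8.8 a, so a = 4.0575 m/s².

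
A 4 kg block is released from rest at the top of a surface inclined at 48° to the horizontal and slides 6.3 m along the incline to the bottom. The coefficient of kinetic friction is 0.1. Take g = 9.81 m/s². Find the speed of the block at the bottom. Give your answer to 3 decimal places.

The weight component along the incline is mg sin 48° = 29.161 N and the normal force is N = mg cos 48° = 26.257 N.
Friction up the slope is f = μN = 0.1 × 26.257 = 2.626 N, so the net downslope force is 29.161 − 2.626 = 26.535 N and a = 26.535 / 4 = 6.6338 m/s².
Starting from rest over a distance of 6.3 m, v² = 2aL = 2 × 6.6338 × 6.3 = 83.5859, so v = 9.1425 m/s.

9.143 m/s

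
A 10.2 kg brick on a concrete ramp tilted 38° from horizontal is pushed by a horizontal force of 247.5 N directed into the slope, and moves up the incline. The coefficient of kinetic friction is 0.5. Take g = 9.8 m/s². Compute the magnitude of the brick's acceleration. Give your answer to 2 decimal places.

The horizontal push has components F cos 38° = 247.5 × 0.7880 = 195.030 N up the incline and F sin 38° = 247.5 × 0.6157 = 152.386 N pressing into the surface.
The normal force is therefore N = mg cos 38° + F sin 38° = 78.768 + 152.386 = 231.154 N, and kinetic friction down the slope is μN = 0.5 × 231.154 = 115.577 N.
Along the incline: F cos 38° − mg sin 38° − μN = ma, so 195.030 − 61.545 − 115.577 = 10.2 a, giving a = 1.7557 m/s².

1.76 m/s²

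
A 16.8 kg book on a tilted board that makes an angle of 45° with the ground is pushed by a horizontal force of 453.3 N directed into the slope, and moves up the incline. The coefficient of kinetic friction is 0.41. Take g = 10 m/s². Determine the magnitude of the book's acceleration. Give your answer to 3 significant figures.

The horizontal push has components F cos 45° = 453.3 × 0.7071 = 320.528 N up the incline and F sin 45° = 453.3 × 0.7071 = 320.528 N pressing into the surface.
The normal force is therefore N = mg cos 45° + F sin 45° = 118.793 + 320.528 = 439.321 N, and kinetic friction down the slope is μN = 0.41 × 439.321 = 180.122 N.
Along the incline: F cos 45° − mg sin 45° − μN = ma, so 320.528 − 118.793 − 180.122 = 16.8 a, giving a = 1.2865 m/s².

1.29 m/s²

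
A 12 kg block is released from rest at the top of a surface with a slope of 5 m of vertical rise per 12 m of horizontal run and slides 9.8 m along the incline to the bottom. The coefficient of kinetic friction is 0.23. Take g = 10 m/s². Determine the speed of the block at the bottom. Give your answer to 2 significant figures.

5.8 m/s

The weight component along the incline is mg sin 22.62° = 46.154 N and the normal force is N = mg cos 22.62° = 110.769 N.
Friction up the slope is f = μN = 0.23 × 110.769 = 25.477 N, so the net downslope force is 46.154 − 25.477 = 20.677 N and a = 20.677 / 12 = 1.7231 m/s².
Starting from rest over a distance of 9.8 m, v² = 2aL = 2 × 1.7231 × 9.8 = 33.7728, so v = 5.8114 m/s.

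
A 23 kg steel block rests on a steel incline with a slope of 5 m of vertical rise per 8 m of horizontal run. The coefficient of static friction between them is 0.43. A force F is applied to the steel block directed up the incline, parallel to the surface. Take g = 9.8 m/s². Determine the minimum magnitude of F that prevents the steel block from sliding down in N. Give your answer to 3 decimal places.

The normal force is N = mg cos 32.01° = 191.139 N. With F at its minimum the steel block is on the verge of sliding down, so static friction is at its maximum μ_s N = 0.43 × 191.139 = 82.190 N and acts up the slope.
Equilibrium along the incline: F + μ_s N = mg sin 32.01°, so F = 119.462 − 82.190 = 37.272 N.

37.272 N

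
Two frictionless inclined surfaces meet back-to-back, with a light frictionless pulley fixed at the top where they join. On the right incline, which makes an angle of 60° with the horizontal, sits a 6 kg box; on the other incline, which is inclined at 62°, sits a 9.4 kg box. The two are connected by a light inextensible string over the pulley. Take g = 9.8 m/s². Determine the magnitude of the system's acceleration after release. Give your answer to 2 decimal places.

1.97 m/s²

Resolve each weight along its own incline: the 6 kg mass has component 6 × 9.8 × sin 60° = 50.922 N down its slope, and the 9.4 kg mass has 9.4 × 9.8 × sin 62° = 81.337 N down its slope.
The 9.4 kg side's 81.337 N exceeds the other side's 50.922 N, so that mass slides down and the 6 kg mass slides up. Taking that direction as positive, Newton's second law for the whole system gives 81.337 − 50.922 = (6 + 9.4) a, so a = 30.415 / 15.4 = 1.9750 m/s².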